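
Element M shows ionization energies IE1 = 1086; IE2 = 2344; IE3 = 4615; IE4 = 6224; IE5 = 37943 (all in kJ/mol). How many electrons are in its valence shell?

4

Look for the largest jump between consecutive ionization energies: IE5/IE4 ≈ 6.1, far larger than any earlier ratio.
That jump marks the point where a core electron is being removed. So the atom has 4 valence electrons.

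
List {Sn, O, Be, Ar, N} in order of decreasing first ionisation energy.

Ar > N > O > Be > Sn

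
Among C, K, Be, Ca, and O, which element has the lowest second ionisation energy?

Ca

Consider each +1 ion: C⁺ still has 3 valence electrons; K⁺ is the bare [Ar] core; Be⁺ still has 1 valence electron; Ca⁺ still has 1 valence electron; O⁺ still has 5 valence electrons.
Usually core removal costs more than valence removal, but here the competition is close: a tightly held n=2 valence electron can cost more to remove than an n=3 core electron, so the actual values have to decide it.
Valence configurations: C⁺ [He]2s²2p¹, Be⁺ [He]2s¹, Ca⁺ [Ar]4s¹, O⁺ [He]2s²2p³.
Approximate IE_2 values (kJ/mol): C 2353, K 3052, Be 1757, Ca 1145, O 3388.
Putting it together, IE_2: Ca < Be < C < K < O.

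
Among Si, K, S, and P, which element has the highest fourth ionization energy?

K

After 3 electrons have been removed, what remains? Si³⁺ still has 1 valence electron; K³⁺ is already 2 electrons into the core; S³⁺ still has 3 valence electrons; P³⁺ still has 2 valence electrons.
Pulling an electron out of a noble-gas core costs far more than removing a remaining valence electron, so K sits at the high end of IE_4.
Valence configurations: Si³⁺ [Ne]3s¹, S³⁺ [Ne]3s²3p¹, P³⁺ [Ne]3s².
S³⁺ loses a lone 3p electron whereas P³⁺ must break into a filled 3s² pair, so IE_4(P) > IE_4(S) even though S has the higher nuclear charge.
Tabulated IE_4 (kJ/mol): Si 4356, K 5877, S 4556, P 4964.
Overall IE_4 order: Si < S < P < K.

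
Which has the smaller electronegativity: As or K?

K is in period 4, group 1; As is in period 4, group 15.
Electronegativity increases across a period and decreases down a group, tracking effective nuclear charge and atomic size.
All lie in period 4, so electronegativity increases left to right.
So K has the smaller electronegativity (K < As).

K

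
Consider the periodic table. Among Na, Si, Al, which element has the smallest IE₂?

Si

After 1 electron has been removed, what remains? Na⁺ is the bare [Ne] core; Si⁺ still has 3 valence electrons; Al⁺ still has 2 valence electrons.
Breaking into a closed-shell core is much more expensive than removing a leftover valence electron — Na has the largest IE_2 here.
Valence configurations: Si⁺ [Ne]3s²3p¹, Al⁺ [Ne]3s².
Si⁺ loses a lone 3p electron whereas Al⁺ must break into a filled 3s² pair, so IE_2(Al) > IE_2(Si) even though Si has the higher nuclear charge.
The numbers (kJ/mol): Na 4562, Si 1577, Al 1817.
So the second ionization energies run Si < Al < Na.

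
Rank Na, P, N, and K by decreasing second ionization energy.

Consider each +1 ion: Na⁺ is the bare [Ne] core; P⁺ still has 4 valence electrons; N⁺ still has 4 valence electrons; K⁺ is the bare [Ar] core.
Core electrons are held far more tightly than valence electrons, so K and Na top the IE_2 order.
Valence configurations: P⁺ [Ne]3s²3p², N⁺ [He]2s²2p².
Approximate IE_2 values (kJ/mol): Na 4562, P 1907, N 2856, K 3052.
Putting it together, IE_2: P < N < K < Na.

Na > K > N > P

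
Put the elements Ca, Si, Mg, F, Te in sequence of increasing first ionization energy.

Ca < Mg < Si < Te < F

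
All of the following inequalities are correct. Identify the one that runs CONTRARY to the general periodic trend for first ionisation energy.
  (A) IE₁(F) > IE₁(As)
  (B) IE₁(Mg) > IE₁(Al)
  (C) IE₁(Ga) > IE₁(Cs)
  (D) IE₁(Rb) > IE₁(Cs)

(B)

The general trend: first ionisation energy increases across a period and decreases down a group.
(A) F (period 2, group 17) vs As (period 4, group 15): the stated order agrees with the simple trend.
(B) Mg (period 3, group 2) vs Al (period 3, group 13): the stated order contradicts the simple trend.
(C) Ga (period 4, group 13) vs Cs (period 6, group 1): the stated order agrees with the simple trend.
(D) Rb (period 5, group 1) vs Cs (period 6, group 1): the stated order agrees with the simple trend.
The exception is (B): Al's single 3p electron is easier to remove than one from Mg's filled 3s².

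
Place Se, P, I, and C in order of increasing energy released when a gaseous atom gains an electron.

P < C < Se < I

EA tends to increase across a period and decrease down a group, though the pattern is less regular than for IE or radius.
These sit on a diagonal, where the across-period and down-group effects partly cancel.
C > P: the two effects oppose for this pair; the down-group effect wins (122 vs 72 kJ/mol).
Se > C: period and group pull opposite ways; the across-period shift dominates (195 vs 122 kJ/mol).
I > Se: period and group pull opposite ways; the across-period shift dominates (295 vs 195 kJ/mol).
For reference (kJ/mol): C 122, P 72, Se 195, I 295.
So from lowest to highest: P < C < Se < I.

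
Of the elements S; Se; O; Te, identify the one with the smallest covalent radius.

O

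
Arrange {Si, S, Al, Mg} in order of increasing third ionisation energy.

Al < Si < S < Mg

The third ionization energy removes an electron from the +2 ion. For each element: Si²⁺ still has 2 valence electrons; S²⁺ still has 4 valence electrons; Al²⁺ still has 1 valence electron; Mg²⁺ is the bare [Ne] core.
Core electrons are held far more tightly than valence electrons, so Mg tops the IE_3 order.
Valence configurations: Si²⁺ [Ne]3s², S²⁺ [Ne]3s²3p², Al²⁺ [Ne]3s¹.
Tabulated IE_3 (kJ/mol): Si 3232, S 3357, Al 2745, Mg 7733.
Putting it together, IE_3: Al < Si < S < Mg.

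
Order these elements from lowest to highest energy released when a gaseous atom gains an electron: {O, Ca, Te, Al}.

Adding an electron releases more energy for atoms nearer the top right (short of the noble gases).
These span different periods and groups, so the two trends combine.
Al > Ca: both effects reinforce here, so Al is clearly the higher of the two.
O > Al: both effects reinforce here, so O is clearly the higher of the two.
Te > O: this pair runs against the simple trend — see the exception note.
Note the exception: Te has a higher electron affinity than O, contrary to the simple trend — O's compact 2p subshell gives strong electron–electron repulsion on the added electron.
For reference (kJ/mol): O 141, Al 42, Ca 2, Te 190.
So from lowest to highest: Ca < Al < O < Te.

Ca, Al, O, Te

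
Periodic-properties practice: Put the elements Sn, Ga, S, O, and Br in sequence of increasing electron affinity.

Ga, Sn, O, S, Br

O is in period 2, group 16; S is in period 3, group 16; Ga is in period 4, group 13; Br is in period 4, group 17; Sn is in period 5, group 14.
Atoms with high Z_eff and room in the valence shell (especially the halogens) have the most exothermic electron affinities.
Neither a single period nor a single group — weigh both effects.
Sn > Ga: the two effects oppose for this pair; the across-period effect wins (107 vs 29 kJ/mol).
O > Sn: relative to Sn, both the across-period and down-group shifts push O's electron affinity up.
S > O: this pair runs against the simple trend — see the exception note.
Br > S: period and group pull opposite ways; the across-period shift dominates (325 vs 200 kJ/mol).
Note the exception: S has a higher electron affinity than O, contrary to the simple trend — the compact 2p subshell of O repels the added electron more than S's larger 3p does.
Approximate values (kJ/mol): O 141, S 200, Ga 29, Br 325, Sn 107.
So from lowest to highest: Ga < Sn < O < S < Br.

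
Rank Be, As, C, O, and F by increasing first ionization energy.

Be < As < C < O < F

First ionization energy rises across a period (greater Z_eff holds electrons more tightly) and falls down a group (valence electrons are farther from the nucleus).
Here both period and group differ, so the two effects have to be weighed against each other.
As > Be: period and group pull opposite ways; the across-period shift dominates (947 vs 900 kJ/mol).
C > As: period and group pull opposite ways; the down-group shift dominates (1086 vs 947 kJ/mol).
O > C: both are in period 2; the period trend gives O the larger value.
F > O: F lies to the right of O in period 2, so the across-period effect alone puts F higher.
Approximate values (kJ/mol): Be 900, C 1086, O 1314, F 1681, As 947.
So from lowest to highest: Be < As < C < O < F.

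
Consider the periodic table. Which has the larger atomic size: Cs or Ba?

Cs is in period 6, group 1; Ba is in period 6, group 2.
Moving right in a period, electrons are added to the same shell under a stronger nuclear pull, so atoms get smaller; moving down, a new shell is opened and atoms get larger.
All lie in period 6, so atomic radius increases right to left.
So Cs has the larger atomic size (Cs > Ba).

Cs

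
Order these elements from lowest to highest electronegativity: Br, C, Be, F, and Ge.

Be < Ge < C < Br < F

Be is in period 2, group 2; C is in period 2, group 14; F is in period 2, group 17; Ge is in period 4, group 14; Br is in period 4, group 17.
Atoms toward the upper right of the periodic table pull bonding electrons most strongly.
Neither a single period nor a single group — weigh both effects.
Ge > Be: the two effects oppose for this pair; the across-period effect wins (2.01 vs 1.57).
C > Ge: C sits above Ge in group 14, so the down-group effect alone puts C higher.
Br > C: period and group pull opposite ways; the across-period shift dominates (2.96 vs 2.55).
F > Br: they share group 17; the group trend gives F the larger value.
Approximate values (Pauling): Be 1.57, C 2.55, F 3.98, Ge 2.01, Br 2.96.
So from lowest to highest: Be < Ge < C < Br < F.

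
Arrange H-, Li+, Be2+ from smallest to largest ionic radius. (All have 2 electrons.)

Be2+, Li+, H-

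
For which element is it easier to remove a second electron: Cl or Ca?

Ca

IE_2 is the cost of taking one more electron from the +1 cation: Cl⁺ still has 6 valence electrons; Ca⁺ still has 1 valence electron.
All are still removing valence electrons, so compare the +1 ions as you would atoms: IE_2 generally rises across a period (higher Z_eff) and falls down a group (larger shell), subject to the usual subshell exceptions.
Valence configurations: Cl⁺ [Ne]3s²3p⁴, Ca⁺ [Ar]4s¹.
Tabulated IE_2 (kJ/mol): Cl 2298, Ca 1145.
So the second ionization energies run Ca < Cl.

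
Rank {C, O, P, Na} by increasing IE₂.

P < C < O < Na

IE_2 is the cost of taking one more electron from the +1 cation: C⁺ still has 3 valence electrons; O⁺ still has 5 valence electrons; P⁺ still has 4 valence electrons; Na⁺ is the bare [Ne] core.
Core electrons are held far more tightly than valence electrons, so Na tops the IE_2 order.
Valence configurations: C⁺ [He]2s²2p¹, O⁺ [He]2s²2p³, P⁺ [Ne]3s²3p².
Approximate IE_2 values (kJ/mol): C 2353, O 3388, P 1907, Na 4562.
Putting it together, IE_2: P < C < O < Na.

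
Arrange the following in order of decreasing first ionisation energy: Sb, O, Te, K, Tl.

O > Te > Sb > Tl > K

Across a period the outer electron is held more tightly (higher IE₁); down a group it sits in a higher shell, more shielded, and comes off more easily.
These span different periods and groups, so the two trends combine.
Tl > K: period and group pull opposite ways; the across-period shift dominates (589 vs 419 kJ/mol).
Sb > Tl: relative to Tl, both the across-period and down-group shifts push Sb's first ionization energy up.
Te > Sb: both are in period 5; the period trend gives Te the larger value.
O > Te: they share group 16; the group trend gives O the larger value.
Approximate values (kJ/mol): O 1314, K 419, Sb 831, Te 869, Tl 589.
So from highest to lowest: O > Te > Sb > Tl > K.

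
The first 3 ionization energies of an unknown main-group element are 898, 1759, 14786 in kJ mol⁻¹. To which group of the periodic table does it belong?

Look for the largest jump between consecutive ionization energies: IE3/IE2 ≈ 8.4, far larger than any earlier ratio.
That jump marks the point where a core electron is being removed. So the atom has 2 valence electrons.
A main-group element with 2 valence electrons is in group 2.

Group 2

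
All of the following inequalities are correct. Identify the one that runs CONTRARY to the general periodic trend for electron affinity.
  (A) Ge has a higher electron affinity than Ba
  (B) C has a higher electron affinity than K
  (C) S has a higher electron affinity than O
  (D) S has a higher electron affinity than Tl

(C)

The general trend: electron affinity increases across a period and decreases down a group.
(A) Ge (period 4, group 14) vs Ba (period 6, group 2): the stated order agrees with the simple trend.
(B) C (period 2, group 14) vs K (period 4, group 1): the stated order agrees with the simple trend.
(C) S (period 3, group 16) vs O (period 2, group 16): the stated order contradicts the simple trend.
(D) S (period 3, group 16) vs Tl (period 6, group 13): the stated order agrees with the simple trend.
The exception is (C): the compact 2p subshell of O repels the added electron more than S's larger 3p does.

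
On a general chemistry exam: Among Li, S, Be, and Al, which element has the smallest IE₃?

The third ionization energy removes an electron from the +2 ion. For each element: Li²⁺ is already 1 electron into the core; S²⁺ still has 4 valence electrons; Be²⁺ is the bare [He] core; Al²⁺ still has 1 valence electron.
Breaking into a closed-shell core is much more expensive than removing a leftover valence electron — Li and Be have the largest IE_3 here.
Valence configurations: S²⁺ [Ne]3s²3p², Al²⁺ [Ne]3s¹.
Approximate IE_3 values (kJ/mol): Li 11815, S 3357, Be 14849, Al 2745.
So the third ionization energies run Al < S < Li < Be.

Al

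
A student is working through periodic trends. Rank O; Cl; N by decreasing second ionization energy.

O > N > Cl

The second ionization energy removes an electron from the +1 ion. For each element: O⁺ still has 5 valence electrons; Cl⁺ still has 6 valence electrons; N⁺ still has 4 valence electrons.
All are still removing valence electrons, so compare the +1 ions as you would atoms: IE_2 generally rises across a period (higher Z_eff) and falls down a group (larger shell), subject to the usual subshell exceptions.
Valence configurations: O⁺ [He]2s²2p³, Cl⁺ [Ne]3s²3p⁴, N⁺ [He]2s²2p².
The numbers (kJ/mol): O 3388, Cl 2298, N 2856.
So the second ionization energies run Cl < N < O.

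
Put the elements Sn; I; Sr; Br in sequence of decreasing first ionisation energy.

IE₁ increases left→right with effective nuclear charge and decreases top→bottom as the valence shell moves farther out.
Neither a single period nor a single group — weigh both effects.
Sn > Sr: both are in period 5; the period trend gives Sn the larger value.
I > Sn: I lies to the right of Sn in period 5, so the across-period effect alone puts I higher.
Br > I: Br sits above I in group 17, so the down-group effect alone puts Br higher.
Approximate values (kJ/mol): Br 1140, Sr 550, Sn 709, I 1008.
So from highest to lowest: Br > I > Sn > Sr.

Br > I > Sn > Sr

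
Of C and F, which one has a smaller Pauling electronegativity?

Smaller atoms with higher effective nuclear charge are more electronegative.
All lie in period 2, so electronegativity increases left to right.
So C has the smaller Pauling electronegativity (C < F).

C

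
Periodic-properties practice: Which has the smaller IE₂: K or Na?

The second ionization energy removes an electron from the +1 ion. For each element: K⁺ is the bare [Ar] core; Na⁺ is the bare [Ne] core.
All of these are removing an electron from a noble-gas core or deeper; the smaller core (lower principal quantum number) is held far more tightly, and within a period the higher nuclear charge binds the same core more tightly.
Tabulated IE_2 (kJ/mol): K 3052, Na 4562.
So the second ionization energies run K < Na.

K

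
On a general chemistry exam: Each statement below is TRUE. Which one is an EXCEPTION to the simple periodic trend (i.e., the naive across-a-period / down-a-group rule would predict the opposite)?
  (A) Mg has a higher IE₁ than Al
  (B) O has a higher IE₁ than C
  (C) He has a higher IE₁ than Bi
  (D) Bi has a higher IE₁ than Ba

The general trend: IE₁ increases across a period and decreases down a group.
(A) Mg (period 3, group 2) vs Al (period 3, group 13): the stated order contradicts the simple trend.
(B) O (period 2, group 16) vs C (period 2, group 14): the stated order agrees with the simple trend.
(C) He (period 1, group 18) vs Bi (period 6, group 15): the stated order agrees with the simple trend.
(D) Bi (period 6, group 15) vs Ba (period 6, group 2): the stated order agrees with the simple trend.
The exception is (A): Al's single 3p electron is easier to remove than one from Mg's filled 3s².

(A)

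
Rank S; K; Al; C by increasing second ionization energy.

Al, S, C, K

The second ionization energy removes an electron from the +1 ion. For each element: S⁺ still has 5 valence electrons; K⁺ is the bare [Ar] core; Al⁺ still has 2 valence electrons; C⁺ still has 3 valence electrons.
Breaking into a closed-shell core is much more expensive than removing a leftover valence electron — K has the largest IE_2 here.
Valence configurations: S⁺ [Ne]3s²3p³, Al⁺ [Ne]3s², C⁺ [He]2s²2p¹.
The numbers (kJ/mol): S 2252, K 3052, Al 1817, C 2353.
So the second ionization energies run Al < S < C < K.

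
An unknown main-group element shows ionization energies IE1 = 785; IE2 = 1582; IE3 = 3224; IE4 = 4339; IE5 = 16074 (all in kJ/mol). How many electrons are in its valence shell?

4

Look for the largest jump between consecutive ionization energies: IE5/IE4 ≈ 3.7, far larger than any earlier ratio.
That jump marks the point where a core electron is being removed. So the atom has 4 valence electrons.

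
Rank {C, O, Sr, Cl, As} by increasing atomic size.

O < C < Cl < As < Sr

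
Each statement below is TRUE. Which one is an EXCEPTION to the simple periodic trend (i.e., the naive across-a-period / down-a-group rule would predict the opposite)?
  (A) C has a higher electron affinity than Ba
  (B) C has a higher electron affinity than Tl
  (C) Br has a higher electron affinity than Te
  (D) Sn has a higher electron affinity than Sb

(D)

The general trend: electron affinity increases across a period and decreases down a group.
(A) C (period 2, group 14) vs Ba (period 6, group 2): the stated order agrees with the simple trend.
(B) C (period 2, group 14) vs Tl (period 6, group 13): the stated order agrees with the simple trend.
(C) Br (period 4, group 17) vs Te (period 5, group 16): the stated order agrees with the simple trend.
(D) Sn (period 5, group 14) vs Sb (period 5, group 15): the stated order contradicts the simple trend.
The exception is (D): adding an electron to Sb's half-filled 5p³ is unfavourable, so Sn has the more exothermic EA.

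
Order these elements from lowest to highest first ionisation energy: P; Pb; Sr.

Sr, Pb, P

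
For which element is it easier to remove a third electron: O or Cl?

Cl

The third ionization energy removes an electron from the +2 ion. For each element: O²⁺ still has 4 valence electrons; Cl²⁺ still has 5 valence electrons.
All are still removing valence electrons, so compare the +2 ions as you would atoms: IE_3 generally rises across a period (higher Z_eff) and falls down a group (larger shell), subject to the usual subshell exceptions.
Valence configurations: O²⁺ [He]2s²2p², Cl²⁺ [Ne]3s²3p³.
Tabulated IE_3 (kJ/mol): O 5300, Cl 3822.
Overall IE_3 order: Cl < O.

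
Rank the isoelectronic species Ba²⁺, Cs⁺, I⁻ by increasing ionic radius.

Ba²⁺ < Cs⁺ < I⁻

All of these have 54 electrons, so size is governed by nuclear charge alone: the more protons, the stronger the pull on the same electron cloud, and the smaller the ion.
Nuclear charges: Ba²⁺ (Z=56), Cs⁺ (Z=55), I⁻ (Z=53).
Smallest to largest: Ba²⁺ < Cs⁺ < I⁻.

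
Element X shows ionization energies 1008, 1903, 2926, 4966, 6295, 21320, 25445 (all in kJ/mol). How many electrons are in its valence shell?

Look for the largest jump between consecutive ionization energies: IE6/IE5 ≈ 3.4, far larger than any earlier ratio.
That jump marks the point where a core electron is being removed. So the atom has 5 valence electrons.

5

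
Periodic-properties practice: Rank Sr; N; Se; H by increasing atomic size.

H < N < Se < Sr

Moving right in a period, electrons are added to the same shell under a stronger nuclear pull, so atoms get smaller; moving down, a new shell is opened and atoms get larger.
Neither a single period nor a single group — weigh both effects.
N > H: period and group pull opposite ways; the down-group shift dominates (71 vs 32 pm).
Se > N: the two effects oppose for this pair; the down-group effect wins (116 vs 71 pm).
Sr > Se: relative to Se, both the across-period and down-group shifts push Sr's atomic radius up.
Tabulated atomic radius (pm): H 32, N 71, Se 116, Sr 185.
So from smallest to largest: H < N < Se < Sr.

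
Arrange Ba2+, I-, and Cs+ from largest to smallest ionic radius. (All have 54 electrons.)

I-, Cs+, Ba2+

All of these have 54 electrons, so size is governed by nuclear charge alone: the more protons, the stronger the pull on the same electron cloud, and the smaller the ion.
Nuclear charges: Ba2+ (Z=56), Cs+ (Z=55), I- (Z=53).
Largest to smallest: I- > Cs+ > Ba2+.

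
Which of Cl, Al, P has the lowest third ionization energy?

Al

IE_3 is the cost of taking one more electron from the +2 cation: Cl²⁺ still has 5 valence electrons; Al²⁺ still has 1 valence electron; P²⁺ still has 3 valence electrons.
All are still removing valence electrons, so compare the +2 ions as you would atoms: IE_3 generally rises across a period (higher Z_eff) and falls down a group (larger shell), subject to the usual subshell exceptions.
Valence configurations: Cl²⁺ [Ne]3s²3p³, Al²⁺ [Ne]3s¹, P²⁺ [Ne]3s²3p¹.
Tabulated IE_3 (kJ/mol): Cl 3822, Al 2745, P 2914.
Putting it together, IE_3: Al < P < Cl.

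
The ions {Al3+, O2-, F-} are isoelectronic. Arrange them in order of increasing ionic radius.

Al3+ < F- < O2-

All of these have 10 electrons, so size is governed by nuclear charge alone: the more protons, the stronger the pull on the same electron cloud, and the smaller the ion.
Nuclear charges: Al3+ (Z=13), F- (Z=9), O2- (Z=8).
Smallest to largest: Al3+ < F- < O2-.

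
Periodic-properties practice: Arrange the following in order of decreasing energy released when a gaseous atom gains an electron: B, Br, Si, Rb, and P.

Br > Si > P > Rb > B

B is in period 2, group 13; Si is in period 3, group 14; P is in period 3, group 15; Br is in period 4, group 17; Rb is in period 5, group 1.
Adding an electron releases more energy for atoms nearer the top right (short of the noble gases).
Here both period and group differ, so the two effects have to be weighed against each other.
Rb > B: this pair runs against the simple trend — see the exception note.
P > Rb: relative to Rb, both the across-period and down-group shifts push P's electron affinity up.
Si > P: this pair runs against the simple trend — see the exception note.
Br > Si: period and group pull opposite ways; the across-period shift dominates (325 vs 134 kJ/mol).
Note the exception: Rb has a higher electron affinity than B, contrary to the simple trend — B's ns²np¹ configuration gives only a small electron affinity — the sparsely filled np subshell binds an added electron weakly.
Note the exception: Si has a higher electron affinity than P, contrary to the simple trend — adding an electron to P's half-filled 3p³ is unfavourable, so Si (3p²) has the more exothermic EA.
Approximate values (kJ/mol): B 27, Si 134, P 72, Br 325, Rb 47.
So from highest to lowest: Br > Si > P > Rb > B.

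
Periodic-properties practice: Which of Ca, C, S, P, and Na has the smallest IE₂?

Ca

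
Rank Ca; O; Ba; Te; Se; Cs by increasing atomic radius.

O, Se, Te, Ca, Ba, Cs

Across a period the added protons contract the valence shell; down a group each new principal shell makes the atom larger.
Neither a single period nor a single group — weigh both effects.
Se > O: Se sits below O in group 16, so the down-group effect alone puts Se larger.
Te > Se: they share group 16; the group trend gives Te the larger value.
Ca > Te: the two effects oppose for this pair; the across-period effect wins (171 vs 136 pm).
Ba > Ca: Ba sits below Ca in group 2, so the down-group effect alone puts Ba larger.
Cs > Ba: both are in period 6; the period trend gives Cs the larger value.
For reference (pm): O 63, Ca 171, Se 116, Te 136, Cs 232, Ba 196.
So from smallest to largest: O < Se < Te < Ca < Ba < Cs.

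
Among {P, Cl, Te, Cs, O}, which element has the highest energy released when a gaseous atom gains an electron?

O is in period 2, group 16; P is in period 3, group 15; Cl is in period 3, group 17; Te is in period 5, group 16; Cs is in period 6, group 1.
Electron affinity generally becomes more exothermic across a period toward the halogens and less exothermic down a group.
These span different periods and groups, so the two trends combine.
P > Cs: both effects reinforce here, so P is clearly the higher of the two.
O > P: relative to P, both the across-period and down-group shifts push O's electron affinity up.
Te > O: this pair runs against the simple trend — see the exception note.
Cl > Te: relative to Te, both the across-period and down-group shifts push Cl's electron affinity up.
Note the exception: Te has a higher electron affinity than O, contrary to the simple trend — O's compact 2p subshell gives strong electron–electron repulsion on the added electron.
For reference (kJ/mol): O 141, P 72, Cl 349, Te 190, Cs 46.
The highest energy released when a gaseous atom gains an electron among these belongs to Cl.

Cl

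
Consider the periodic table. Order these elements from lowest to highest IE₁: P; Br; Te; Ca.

Ca < Te < P < Br

Across a period the outer electron is held more tightly (higher IE₁); down a group it sits in a higher shell, more shielded, and comes off more easily.
These span different periods and groups, so the two trends combine.
Te > Ca: period and group pull opposite ways; the across-period shift dominates (869 vs 590 kJ/mol).
P > Te: the two effects oppose for this pair; the down-group effect wins (1012 vs 869 kJ/mol).
Br > P: the two effects oppose for this pair; the across-period effect wins (1140 vs 1012 kJ/mol).
Approximate values (kJ/mol): P 1012, Ca 590, Br 1140, Te 869.
So from lowest to highest: Ca < Te < P < Br.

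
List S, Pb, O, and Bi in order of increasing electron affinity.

Pb < Bi < O < S

O is in period 2, group 16; S is in period 3, group 16; Pb is in period 6, group 14; Bi is in period 6, group 15.
Atoms with high Z_eff and room in the valence shell (especially the halogens) have the most exothermic electron affinities.
Here both period and group differ, so the two effects have to be weighed against each other.
Bi > Pb: Bi lies to the right of Pb in period 6, so the across-period effect alone puts Bi higher.
O > Bi: both effects reinforce here, so O is clearly the higher of the two.
S > O: this pair runs against the simple trend — see the exception note.
Note the exception: S has a higher electron affinity than O, contrary to the simple trend — the compact 2p subshell of O repels the added electron more than S's larger 3p does.
Tabulated electron affinity (kJ/mol): O 141, S 200, Pb 35, Bi 91.
So from lowest to highest: Pb < Bi < O < S.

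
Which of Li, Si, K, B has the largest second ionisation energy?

Consider each +1 ion: Li⁺ is the bare [He] core; Si⁺ still has 3 valence electrons; K⁺ is the bare [Ar] core; B⁺ still has 2 valence electrons.
Pulling an electron out of a noble-gas core costs far more than removing a remaining valence electron, so K and Li sit at the high end of IE_2.
Valence configurations: Si⁺ [Ne]3s²3p¹, B⁺ [He]2s².
Tabulated IE_2 (kJ/mol): Li 7298, Si 1577, K 3052, B 2427.
So the second ionization energies run Si < B < K < Li.

Li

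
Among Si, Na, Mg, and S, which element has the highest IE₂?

Na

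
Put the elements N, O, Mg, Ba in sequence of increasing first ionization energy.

Ba < Mg < O < N

N is in period 2, group 15; O is in period 2, group 16; Mg is in period 3, group 2; Ba is in period 6, group 2.
IE₁ increases left→right with effective nuclear charge and decreases top→bottom as the valence shell moves farther out.
Here both period and group differ, so the two effects have to be weighed against each other.
Mg > Ba: they share group 2; the group trend gives Mg the larger value.
O > Mg: both effects reinforce here, so O is clearly the higher of the two.
N > O: this pair runs against the simple trend — see the exception note.
Note the exception: N has a higher first ionization energy than O, contrary to the simple trend — pairing an electron in O's 2p⁴ costs repulsion energy, so O ionizes more easily than half-filled N (2p³).
Tabulated first ionization energy (kJ/mol): N 1402, O 1314, Mg 738, Ba 503.
So from lowest to highest: Ba < Mg < O < N.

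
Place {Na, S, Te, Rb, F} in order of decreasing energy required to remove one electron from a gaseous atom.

IE₁ increases left→right with effective nuclear charge and decreases top→bottom as the valence shell moves farther out.
Neither a single period nor a single group — weigh both effects.
Na > Rb: they share group 1; the group trend gives Na the larger value.
Te > Na: period and group pull opposite ways; the across-period shift dominates (869 vs 496 kJ/mol).
S > Te: they share group 16; the group trend gives S the larger value.
F > S: relative to S, both the across-period and down-group shifts push F's first ionization energy up.
Approximate values (kJ/mol): F 1681, Na 496, S 1000, Rb 403, Te 869.
So from highest to lowest: F > S > Te > Na > Rb.

F > S > Te > Na > Rb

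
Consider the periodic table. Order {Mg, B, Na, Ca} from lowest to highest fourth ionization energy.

Ca < Na < Mg < B

Consider each +3 ion: Mg³⁺ is already 1 electron into the core; B³⁺ is the bare [He] core; Na³⁺ is already 2 electrons into the core; Ca³⁺ is already 1 electron into the core.
All of these are removing an electron from a noble-gas core or deeper; the smaller core (lower principal quantum number) is held far more tightly, and within a period the higher nuclear charge binds the same core more tightly.
Tabulated IE_4 (kJ/mol): Mg 10543, B 25026, Na 9543, Ca 6491.
Putting it together, IE_4: Ca < Na < Mg < B.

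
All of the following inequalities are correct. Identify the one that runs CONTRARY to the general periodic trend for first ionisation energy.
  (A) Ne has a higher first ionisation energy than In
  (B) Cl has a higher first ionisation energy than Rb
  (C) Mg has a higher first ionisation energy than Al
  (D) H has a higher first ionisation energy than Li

(C)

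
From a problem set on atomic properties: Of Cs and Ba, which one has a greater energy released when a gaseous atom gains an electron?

Cs is in period 6, group 1; Ba is in period 6, group 2.
EA tends to increase across a period and decrease down a group, though the pattern is less regular than for IE or radius.
All lie in period 6; the across-period trend (electron affinity increases left to right) applies, with the exception below.
Note the exception: Cs has a higher electron affinity than Ba, contrary to the simple trend — adding an electron to Ba (ns²) has to open a new, higher-energy np subshell, which is unfavourable.
For reference (kJ/mol): Cs 46, Ba 14.
So Cs has the greater energy released when a gaseous atom gains an electron (Cs > Ba).

Cs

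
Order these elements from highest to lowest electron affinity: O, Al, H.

O > H > Al

H is in period 1, group 1; O is in period 2, group 16; Al is in period 3, group 13.
Adding an electron releases more energy for atoms nearer the top right (short of the noble gases).
These span different periods and groups, so the two trends combine.
H > Al: the two effects oppose for this pair; the down-group effect wins (73 vs 42 kJ/mol).
O > H: the two effects oppose for this pair; the across-period effect wins (141 vs 73 kJ/mol).
For reference (kJ/mol): H 73, O 141, Al 42.
So from highest to lowest: O > H > Al.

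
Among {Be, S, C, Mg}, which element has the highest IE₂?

C

Consider each +1 ion: Be⁺ still has 1 valence electron; S⁺ still has 5 valence electrons; C⁺ still has 3 valence electrons; Mg⁺ still has 1 valence electron.
All are still removing valence electrons, so compare the +1 ions as you would atoms: IE_2 generally rises across a period (higher Z_eff) and falls down a group (larger shell), subject to the usual subshell exceptions.
Valence configurations: Be⁺ [He]2s¹, S⁺ [Ne]3s²3p³, C⁺ [He]2s²2p¹, Mg⁺ [Ne]3s¹.
Tabulated IE_2 (kJ/mol): Be 1757, S 2252, C 2353, Mg 1451.
Overall IE_2 order: Mg < Be < S < C.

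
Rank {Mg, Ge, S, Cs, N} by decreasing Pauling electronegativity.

N is in period 2, group 15; Mg is in period 3, group 2; S is in period 3, group 16; Ge is in period 4, group 14; Cs is in period 6, group 1.
Atoms toward the upper right of the periodic table pull bonding electrons most strongly.
Neither a single period nor a single group — weigh both effects.
Mg > Cs: relative to Cs, both the across-period and down-group shifts push Mg's electronegativity up.
Ge > Mg: period and group pull opposite ways; the across-period shift dominates (2.01 vs 1.31).
S > Ge: both effects reinforce here, so S is clearly the higher of the two.
N > S: the two effects oppose for this pair; the down-group effect wins (3.04 vs 2.58).
For reference (Pauling): N 3.04, Mg 1.31, S 2.58, Ge 2.01, Cs 0.79.
So from highest to lowest: N > S > Ge > Mg > Cs.

N, S, Ge, Mg, Cs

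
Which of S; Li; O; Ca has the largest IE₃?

Li

IE_3 is the cost of taking one more electron from the +2 cation: S²⁺ still has 4 valence electrons; Li²⁺ is already 1 electron into the core; O²⁺ still has 4 valence electrons; Ca²⁺ is the bare [Ar] core.
Usually core removal costs more than valence removal, but here the competition is close: a tightly held n=2 valence electron can cost more to remove than an n=3 core electron, so the actual values have to decide it.
Valence configurations: S²⁺ [Ne]3s²3p², O²⁺ [He]2s²2p².
Tabulated IE_3 (kJ/mol): S 3357, Li 11815, O 5300, Ca 4912.
Putting it together, IE_3: S < Ca < O < Li.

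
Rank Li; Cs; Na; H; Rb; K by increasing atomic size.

H < Li < Na < K < Rb < Cs

H is in period 1, group 1; Li is in period 2, group 1; Na is in period 3, group 1; K is in period 4, group 1; Rb is in period 5, group 1; Cs is in period 6, group 1.
Moving right in a period, electrons are added to the same shell under a stronger nuclear pull, so atoms get smaller; moving down, a new shell is opened and atoms get larger.
All are in group 1, so atomic radius increases down the group.
So from smallest to largest: H < Li < Na < K < Rb < Cs.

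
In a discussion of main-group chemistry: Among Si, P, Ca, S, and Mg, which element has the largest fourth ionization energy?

After 3 electrons have been removed, what remains? Si³⁺ still has 1 valence electron; P³⁺ still has 2 valence electrons; Ca³⁺ is already 1 electron into the core; S³⁺ still has 3 valence electrons; Mg³⁺ is already 1 electron into the core.
Core electrons are held far more tightly than valence electrons, so Ca and Mg top the IE_4 order.
Valence configurations: Si³⁺ [Ne]3s¹, P³⁺ [Ne]3s², S³⁺ [Ne]3s²3p¹.
S³⁺ loses a lone 3p electron whereas P³⁺ must break into a filled 3s² pair, so IE_4(P) > IE_4(S) even though S has the higher nuclear charge.
The numbers (kJ/mol): Si 4356, P 4964, Ca 6491, S 4556, Mg 10543.
Hence IE_4: Si < S < P < Ca < Mg.

Mg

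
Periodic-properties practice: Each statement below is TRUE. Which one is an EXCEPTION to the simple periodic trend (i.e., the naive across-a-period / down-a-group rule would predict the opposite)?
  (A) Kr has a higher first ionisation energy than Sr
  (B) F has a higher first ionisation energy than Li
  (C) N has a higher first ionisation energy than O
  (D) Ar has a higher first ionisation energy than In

The general trend: first ionisation energy increases across a period and decreases down a group.
(A) Kr (period 4, group 18) vs Sr (period 5, group 2): the stated order agrees with the simple trend.
(B) F (period 2, group 17) vs Li (period 2, group 1): the stated order agrees with the simple trend.
(C) N (period 2, group 15) vs O (period 2, group 16): the stated order contradicts the simple trend.
(D) Ar (period 3, group 18) vs In (period 5, group 13): the stated order agrees with the simple trend.
The exception is (C): pairing an electron in O's 2p⁴ costs repulsion energy, so O ionizes more easily than half-filled N (2p³).

(C)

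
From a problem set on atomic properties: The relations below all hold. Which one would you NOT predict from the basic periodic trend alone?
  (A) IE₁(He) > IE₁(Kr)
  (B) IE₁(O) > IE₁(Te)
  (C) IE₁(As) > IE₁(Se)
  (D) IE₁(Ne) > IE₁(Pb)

(C)

The general trend: IE₁ increases across a period and decreases down a group.
(A) He (period 1, group 18) vs Kr (period 4, group 18): the stated order agrees with the simple trend.
(B) O (period 2, group 16) vs Te (period 5, group 16): the stated order agrees with the simple trend.
(C) As (period 4, group 15) vs Se (period 4, group 16): the stated order contradicts the simple trend.
(D) Ne (period 2, group 18) vs Pb (period 6, group 14): the stated order agrees with the simple trend.
The exception is (C): Se (4p⁴) ionizes more easily than half-filled As (4p³).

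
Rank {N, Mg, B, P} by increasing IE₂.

Consider each +1 ion: N⁺ still has 4 valence electrons; Mg⁺ still has 1 valence electron; B⁺ still has 2 valence electrons; P⁺ still has 4 valence electrons.
All are still removing valence electrons, so compare the +1 ions as you would atoms: IE_2 generally rises across a period (higher Z_eff) and falls down a group (larger shell), subject to the usual subshell exceptions.
Valence configurations: N⁺ [He]2s²2p², Mg⁺ [Ne]3s¹, B⁺ [He]2s², P⁺ [Ne]3s²3p².
Tabulated IE_2 (kJ/mol): N 2856, Mg 1451, B 2427, P 1907.
So the second ionization energies run Mg < P < B < N.

Mg < P < B < N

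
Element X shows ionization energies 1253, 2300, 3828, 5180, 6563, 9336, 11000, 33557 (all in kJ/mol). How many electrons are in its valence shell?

7

Look for the largest jump between consecutive ionization energies: IE8/IE7 ≈ 3.1, far larger than any earlier ratio.
That jump marks the point where a core electron is being removed. So the atom has 7 valence electrons.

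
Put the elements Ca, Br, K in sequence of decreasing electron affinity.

K is in period 4, group 1; Ca is in period 4, group 2; Br is in period 4, group 17.
Electron affinity generally becomes more exothermic across a period toward the halogens and less exothermic down a group.
All lie in period 4; the across-period trend (electron affinity increases left to right) applies, with the exception below.
Note the exception: K has a higher electron affinity than Ca, contrary to the simple trend — adding an electron to Ca (ns²) has to open a new, higher-energy np subshell, which is unfavourable.
Tabulated electron affinity (kJ/mol): K 48, Ca 2, Br 325.
So from highest to lowest: Br > K > Ca.

Br > K > Ca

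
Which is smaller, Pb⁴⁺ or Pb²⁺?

Both ions have Z = 82 protons, but Pb⁴⁺ has lost more electrons, so its remaining electrons feel a larger effective nuclear charge per electron and are pulled in more tightly.
Higher positive charge → smaller ion, so Pb²⁺ > Pb⁴⁺.

Pb⁴⁺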